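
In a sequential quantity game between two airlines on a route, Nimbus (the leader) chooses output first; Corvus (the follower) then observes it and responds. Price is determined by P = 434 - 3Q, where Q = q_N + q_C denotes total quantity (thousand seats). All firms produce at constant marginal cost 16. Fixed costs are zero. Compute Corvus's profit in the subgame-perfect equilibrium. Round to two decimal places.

The follower Corvus best-responds to any q_N: π_C = (434 - 3Q)q_C - 16q_C.
Setting the follower's marginal profit to zero, 418 - 3q_N - 6q_C = 0, i.e. q_C = (418 - 3q_N)/6.
The leader anticipates this reaction. Substituting into P = 434 - 3Q gives P = 225 - (3/2)q_N, so π_N = (225 - (3/2)q_N)q_N - 16q_N.
The leader's first-order condition 209 - 3q_N = 0 yields q_N = 209/3.
Then q_C = (418 - 3·(209/3))/6 = 209/6.
Price P = 434 - 3·(209/2) = 241/2.
Corvus's profit: (241/2 - 16)·(209/6) = 3640.0833.

3640.08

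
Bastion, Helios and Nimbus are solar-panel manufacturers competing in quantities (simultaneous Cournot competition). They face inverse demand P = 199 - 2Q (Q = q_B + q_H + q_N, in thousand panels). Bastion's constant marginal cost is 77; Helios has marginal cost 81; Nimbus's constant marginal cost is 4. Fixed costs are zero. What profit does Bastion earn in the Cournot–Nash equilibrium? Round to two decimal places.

Bastion's profit: π_B = (199 - 2Q)q_B - (77q_B). Setting ∂π_B/∂q_B = 0: 122 - 4q_B - 2(q_H + q_N) = 0.
Helios's profit: π_H = (199 - 2Q)q_H - (81q_H). Setting ∂π_H/∂q_H = 0: 118 - 4q_H - 2(q_B + q_N) = 0.
Nimbus's profit: π_N = (199 - 2Q)q_N - (4q_N). Setting ∂π_N/∂q_N = 0: 195 - 4q_N - 2(q_B + q_H) = 0.
Adding the 3 first-order conditions: 435 − 8Q = 0, so Q = 435/8.
Back-substituting: q_B = (122 − 435/4)/2 = 53/8, q_H = (118 − 435/4)/2 = 37/8, q_N = (195 − 435/4)/2 = 345/8.
Price P = 199 - 2·(435/8) = 361/4.
Bastion's profit: (361/4 - 77)·(53/8) = 87.7813.

87.78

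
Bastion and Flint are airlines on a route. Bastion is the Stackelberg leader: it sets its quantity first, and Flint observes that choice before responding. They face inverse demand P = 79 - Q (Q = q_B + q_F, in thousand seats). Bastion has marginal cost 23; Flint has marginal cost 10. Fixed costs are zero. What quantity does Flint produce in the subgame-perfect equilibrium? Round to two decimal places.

23.75

The follower Flint best-responds to any q_B: π_F = (79 - Q)q_F - 10q_F.
∂π_F/∂q_F = 69 - q_B - 2q_F = 0 gives the reaction function q_F = (69 - q_B)/2.
Bastion substitutes q_F(q_B) into its own profit: π_B = q_B(79 - q_B - (69 - q_B)/2) - 23q_B = (89/2 - (1/2)q_B)q_B - 23q_B.
Leader FOC: 43/2 - q_B = 0, so q_B = 43/2.
Then q_F = (69 - 43/2)/2 = 95/4.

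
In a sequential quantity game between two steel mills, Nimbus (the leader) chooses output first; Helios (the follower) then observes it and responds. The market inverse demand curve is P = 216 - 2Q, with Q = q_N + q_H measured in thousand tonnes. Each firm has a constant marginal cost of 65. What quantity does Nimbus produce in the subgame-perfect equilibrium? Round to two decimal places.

37.75

The follower Helios best-responds to any q_N: π_H = (216 - 2Q)q_H - 65q_H.
Follower FOC: 151 - 2q_N - 4q_H = 0, so q_H(q_N) = (151 - 2q_N)/4.
The leader anticipates this reaction. Substituting into P = 216 - 2Q gives P = 281/2 - q_N, so π_N = (281/2 - q_N)q_N - 65q_N.
Leader FOC: 151/2 - 2q_N = 0, so q_N = 151/4.
Then q_H = (151 - 2·(151/4))/4 = 151/8.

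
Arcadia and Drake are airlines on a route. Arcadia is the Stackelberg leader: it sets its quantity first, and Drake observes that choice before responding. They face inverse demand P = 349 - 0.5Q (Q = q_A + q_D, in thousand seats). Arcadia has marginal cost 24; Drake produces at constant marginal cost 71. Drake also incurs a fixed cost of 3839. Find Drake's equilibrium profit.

393

The follower Drake best-responds to any q_A: π_D = (349 - 0.5Q)q_D - 71q_D.
∂π_D/∂q_D = 278 - (1/2)q_A - q_D = 0 gives the reaction function q_D = (278 - (1/2)q_A).
Arcadia substitutes q_D(q_A) into its own profit: π_A = q_A(349 - (1/2)q_A - (278 - (1/2)q_A)/2) - 24q_A = (210 - (1/4)q_A)q_A - 24q_A.
The leader's first-order condition 186 - (1/2)q_A = 0 yields q_A = 372.
Then q_D = (278 - (1/2)·372) = 92.
Price P = 349 - (1/2)·464 = 117.
Drake's profit: (117 - 71)·92 - 3839 = 393.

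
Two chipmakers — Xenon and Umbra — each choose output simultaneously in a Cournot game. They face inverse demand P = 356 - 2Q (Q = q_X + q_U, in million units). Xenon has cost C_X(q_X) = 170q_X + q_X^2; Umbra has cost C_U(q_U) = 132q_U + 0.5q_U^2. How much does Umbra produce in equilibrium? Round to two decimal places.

37.38

Xenon's profit: π_X = (356 - 2Q)q_X - (170q_X + q_X²). Setting ∂π_X/∂q_X = 0: 186 - 6q_X - 2(q_U) = 0.
Umbra's profit: π_U = (356 - 2Q)q_U - (132q_U + (1/2)q_U²). Setting ∂π_U/∂q_U = 0: 224 - 5q_U - 2(q_X) = 0.
So q_X = (186 - 2q_U)/6 and q_U = (224 - 2q_X)/5.
Solving the pair: q_X = 241/13, q_U = 486/13.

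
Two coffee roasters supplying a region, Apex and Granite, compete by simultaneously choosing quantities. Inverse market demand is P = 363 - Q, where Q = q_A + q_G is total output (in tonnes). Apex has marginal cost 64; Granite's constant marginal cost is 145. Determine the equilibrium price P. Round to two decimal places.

190.67

Apex's profit: π_A = (363 - Q)q_A - (64q_A). Setting ∂π_A/∂q_A = 0: 299 - 2q_A - (q_G) = 0.
Granite's first-order condition: 218 - 2q_G - (q_A) = 0.
So q_A = (299 - q_G)/2 and q_G = (218 - q_A)/2.
Solving the pair: q_A = 380/3, q_G = 137/3.
Total output Q = 517/3, so price P = 363 - 517/3 = 572/3.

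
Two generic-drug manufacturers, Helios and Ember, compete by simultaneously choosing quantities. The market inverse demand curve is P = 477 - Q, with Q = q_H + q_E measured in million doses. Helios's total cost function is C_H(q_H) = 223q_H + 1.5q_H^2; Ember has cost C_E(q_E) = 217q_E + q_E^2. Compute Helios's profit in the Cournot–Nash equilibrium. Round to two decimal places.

3958.01

Helios's profit: π_H = (477 - Q)q_H - (223q_H + (3/2)q_H²). Setting ∂π_H/∂q_H = 0: 254 - 5q_H - (q_E) = 0.
Ember's first-order condition: 260 - 4q_E - (q_H) = 0.
Rearranging gives the reaction functions q_H = (254 - q_E)/5 and q_E = (260 - q_H)/4.
Solving the pair: q_H = 756/19, q_E = 1046/19.
Price P = 477 - 1802/19 = 382.1579.
Helios's profit: 382.1579·(756/19) - 223·(756/19) - (3/2)(756/19)² = 3958.0055.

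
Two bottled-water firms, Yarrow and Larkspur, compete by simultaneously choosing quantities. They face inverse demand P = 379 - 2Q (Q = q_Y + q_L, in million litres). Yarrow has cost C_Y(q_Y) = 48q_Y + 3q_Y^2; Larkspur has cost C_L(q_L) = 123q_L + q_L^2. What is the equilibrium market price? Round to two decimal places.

258.57

Yarrow's profit: π_Y = (379 - 2Q)q_Y - (48q_Y + 3q_Y²). Setting ∂π_Y/∂q_Y = 0: 331 - 10q_Y - 2(q_L) = 0.
Larkspur's first-order condition: 256 - 6q_L - 2(q_Y) = 0.
Best responses: q_Y = (331 - 2q_L)/10, q_L = (256 - 2q_Y)/6.
Substituting one into the other gives q_Y = 737/28 and q_L = 949/28.
Total output Q = 843/14, so price P = 379 - 2·(843/14) = 1810/7.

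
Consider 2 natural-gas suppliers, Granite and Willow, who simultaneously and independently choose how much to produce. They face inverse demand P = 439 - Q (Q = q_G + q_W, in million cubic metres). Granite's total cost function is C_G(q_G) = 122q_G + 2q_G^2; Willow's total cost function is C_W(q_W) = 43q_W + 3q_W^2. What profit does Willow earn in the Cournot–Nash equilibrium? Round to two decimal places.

7676.74

Granite's profit: π_G = (439 - Q)q_G - (122q_G + 2q_G²). Setting ∂π_G/∂q_G = 0: 317 - 6q_G - (q_W) = 0.
Willow's first-order condition: 396 - 8q_W - (q_G) = 0.
Rearranging gives the reaction functions q_G = (317 - q_W)/6 and q_W = (396 - q_G)/8.
Substituting one into the other gives q_G = 45.5319 and q_W = 43.8085.
Price P = 439 - 89.3404 = 349.6596.
Willow's profit: 349.6596·43.8085 - 43·43.8085 - 3·43.8085² = 7676.7424.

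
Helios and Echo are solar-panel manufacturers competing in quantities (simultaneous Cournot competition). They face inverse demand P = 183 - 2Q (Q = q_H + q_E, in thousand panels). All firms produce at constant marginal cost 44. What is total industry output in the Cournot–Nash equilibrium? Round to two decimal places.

Each firm earns π_i = (183 - 2Q)q_i - 44q_i.
First-order condition (treating rivals' output as given): 139 - 4q_i - 2q_j = 0.
By symmetry each firm produces the same amount; substituting q_j = q_i yields q_i = 139/6.
Total output Q = 139/6 + 139/6 = 139/3.

46.33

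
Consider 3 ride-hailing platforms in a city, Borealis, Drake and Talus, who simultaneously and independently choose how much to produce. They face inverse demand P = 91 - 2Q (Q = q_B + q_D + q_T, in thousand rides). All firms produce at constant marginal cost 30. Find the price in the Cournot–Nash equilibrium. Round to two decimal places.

45.25

Each firm earns π_i = (91 - 2Q)q_i - 30q_i.
First-order condition (treating rivals' output as given): 61 - 4q_i - 2·Σ_{j≠i} q_j = 0.
With identical firms every q_j equals q_i, so Σ_{j≠i} q_j = 2q_i and 61 = 8q_i, giving q_i = 61/8.
Total output Q = 183/8, so price P = 91 - 2·(183/8) = 181/4.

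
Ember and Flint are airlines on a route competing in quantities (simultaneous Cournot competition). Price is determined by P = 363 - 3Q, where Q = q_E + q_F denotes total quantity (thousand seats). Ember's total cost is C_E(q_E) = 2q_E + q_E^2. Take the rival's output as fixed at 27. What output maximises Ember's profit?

With the rival's output fixed at 27, Ember's profit is π_E = (363 - 3·27 - 3q_E)q_E - (2q_E + q_E²) = (282 - 3q_E)q_E - (2q_E + q_E²).
∂π_E/∂q_E = 280 - 8q_E = 0, so q_E = 35.

35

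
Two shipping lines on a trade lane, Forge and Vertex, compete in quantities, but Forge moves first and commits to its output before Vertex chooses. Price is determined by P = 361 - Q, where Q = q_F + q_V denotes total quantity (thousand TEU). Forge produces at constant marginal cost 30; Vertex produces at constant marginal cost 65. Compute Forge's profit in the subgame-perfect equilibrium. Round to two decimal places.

16744.50

The follower Vertex best-responds to any q_F: π_V = (361 - Q)q_V - 65q_V.
∂π_V/∂q_V = 296 - q_F - 2q_V = 0 gives the reaction function q_V = (296 - q_F)/2.
Forge substitutes q_V(q_F) into its own profit: π_F = q_F(361 - q_F - (296 - q_F)/2) - 30q_F = (213 - (1/2)q_F)q_F - 30q_F.
Leader FOC: 183 - q_F = 0, so q_F = 183.
Then q_V = (296 - 183)/2 = 113/2.
Price P = 361 - 479/2 = 243/2.
Forge's profit: (243/2 - 30)·183 = 16744.5000.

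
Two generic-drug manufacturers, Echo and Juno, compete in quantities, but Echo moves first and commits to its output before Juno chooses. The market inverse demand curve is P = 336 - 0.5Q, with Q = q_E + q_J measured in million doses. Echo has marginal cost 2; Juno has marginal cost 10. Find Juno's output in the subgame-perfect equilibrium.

Solve by backward induction. Given q_E, the follower Juno maximises π_J = (336 - (1/2)q_E - (1/2)q_J)q_J - 10q_J.
∂π_J/∂q_J = 326 - (1/2)q_E - q_J = 0 gives the reaction function q_J = (326 - (1/2)q_E).
The leader anticipates this reaction. Substituting into P = 336 - 0.5Q gives P = 173 - (1/4)q_E, so π_E = (173 - (1/4)q_E)q_E - 2q_E.
Maximising: ∂π_E/∂q_E = 171 - (1/2)q_E = 0, giving q_E = 342.
Then q_J = (326 - (1/2)·342) = 155.

155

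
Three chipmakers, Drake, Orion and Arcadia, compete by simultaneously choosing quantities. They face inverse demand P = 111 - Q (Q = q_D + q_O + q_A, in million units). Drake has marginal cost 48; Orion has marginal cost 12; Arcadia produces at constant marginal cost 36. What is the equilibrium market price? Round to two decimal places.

51.75

Drake's profit: π_D = (111 - Q)q_D - (48q_D). Setting ∂π_D/∂q_D = 0: 63 - 2q_D - (q_O + q_A) = 0.
Orion's profit: π_O = (111 - Q)q_O - (12q_O). Setting ∂π_O/∂q_O = 0: 99 - 2q_O - (q_D + q_A) = 0.
Arcadia's first-order condition: 75 - 2q_A - (q_D + q_O) = 0.
Summing all 3 equations gives 237 − 4Q = 0, hence Q = 237/4.
Back-substituting: q_D = (63 − 237/4) = 15/4, q_O = (99 − 237/4) = 159/4, q_A = (75 − 237/4) = 63/4.
Total output Q = 237/4, so price P = 111 - 237/4 = 207/4.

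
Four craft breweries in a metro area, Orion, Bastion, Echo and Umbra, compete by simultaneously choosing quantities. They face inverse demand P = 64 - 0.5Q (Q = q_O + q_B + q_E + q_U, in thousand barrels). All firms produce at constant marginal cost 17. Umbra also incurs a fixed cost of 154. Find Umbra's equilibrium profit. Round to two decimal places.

A representative firm's profit is π_i = q_i(64 - 0.5Q) - 17q_i.
First-order condition (treating rivals' output as given): 47 - q_i - (1/2)·Σ_{j≠i} q_j = 0.
By symmetry each firm produces the same amount; substituting Σ_{j≠i} q_j = 3q_i yields q_i = 47/(5/2) = 94/5.
Price P = 64 - (1/2)·(376/5) = 132/5.
Umbra's profit: (132/5 - 17)·(94/5) - 154 = 568/25.

22.72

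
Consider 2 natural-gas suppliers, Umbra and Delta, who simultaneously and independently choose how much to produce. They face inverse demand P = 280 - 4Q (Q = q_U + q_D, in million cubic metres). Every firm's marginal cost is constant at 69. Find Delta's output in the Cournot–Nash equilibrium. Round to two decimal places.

Each firm earns π_i = (280 - 4Q)q_i - 69q_i.
Setting ∂π_i/∂q_i = 0 with rivals' quantities fixed: 211 - 8q_i - 4q_j = 0.
By symmetry each firm produces the same amount; substituting q_j = q_i yields q_i = 211/12.

17.58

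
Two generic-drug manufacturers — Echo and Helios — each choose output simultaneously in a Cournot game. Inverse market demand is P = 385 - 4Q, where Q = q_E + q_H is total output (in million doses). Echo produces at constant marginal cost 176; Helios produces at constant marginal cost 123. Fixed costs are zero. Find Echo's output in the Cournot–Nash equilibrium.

13

Echo's profit: π_E = (385 - 4Q)q_E - (176q_E). Setting ∂π_E/∂q_E = 0: 209 - 8q_E - 4(q_H) = 0.
Helios's profit: π_H = (385 - 4Q)q_H - (123q_H). Setting ∂π_H/∂q_H = 0: 262 - 8q_H - 4(q_E) = 0.
Best responses: q_E = (209 - 4q_H)/8, q_H = (262 - 4q_E)/8.
Solving the pair: q_E = 13, q_H = 105/4.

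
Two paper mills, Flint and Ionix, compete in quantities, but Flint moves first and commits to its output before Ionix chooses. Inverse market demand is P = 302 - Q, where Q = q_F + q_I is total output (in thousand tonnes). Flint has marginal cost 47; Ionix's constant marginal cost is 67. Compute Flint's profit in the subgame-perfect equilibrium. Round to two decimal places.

The follower Ionix best-responds to any q_F: π_I = (302 - Q)q_I - 67q_I.
∂π_I/∂q_I = 235 - q_F - 2q_I = 0 gives the reaction function q_I = (235 - q_F)/2.
Flint substitutes q_I(q_F) into its own profit: π_F = q_F(302 - q_F - (235 - q_F)/2) - 47q_F = (369/2 - (1/2)q_F)q_F - 47q_F.
Leader FOC: 275/2 - q_F = 0, so q_F = 275/2.
Then q_I = (235 - 275/2)/2 = 195/4.
Price P = 302 - 745/4 = 463/4.
Flint's profit: (463/4 - 47)·(275/2) = 9453.1250.

9453.13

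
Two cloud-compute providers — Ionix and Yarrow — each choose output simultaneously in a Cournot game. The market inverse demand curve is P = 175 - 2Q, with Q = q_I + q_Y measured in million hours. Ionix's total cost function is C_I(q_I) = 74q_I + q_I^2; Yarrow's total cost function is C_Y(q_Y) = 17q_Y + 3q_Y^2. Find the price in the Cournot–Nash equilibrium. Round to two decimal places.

123.57

Ionix's profit: π_I = (175 - 2Q)q_I - (74q_I + q_I²). Setting ∂π_I/∂q_I = 0: 101 - 6q_I - 2(q_Y) = 0.
Yarrow's profit: π_Y = (175 - 2Q)q_Y - (17q_Y + 3q_Y²). Setting ∂π_Y/∂q_Y = 0: 158 - 10q_Y - 2(q_I) = 0.
Rearranging gives the reaction functions q_I = (101 - 2q_Y)/6 and q_Y = (158 - 2q_I)/10.
Substituting one into the other gives q_I = 347/28 and q_Y = 373/28.
Total output Q = 180/7, so price P = 175 - 2·(180/7) = 865/7.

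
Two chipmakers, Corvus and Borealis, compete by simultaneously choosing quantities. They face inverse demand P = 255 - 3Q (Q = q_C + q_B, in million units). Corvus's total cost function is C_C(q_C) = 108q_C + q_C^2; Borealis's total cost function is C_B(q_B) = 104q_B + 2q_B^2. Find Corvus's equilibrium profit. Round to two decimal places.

820.70

Corvus's profit: π_C = (255 - 3Q)q_C - (108q_C + q_C²). Setting ∂π_C/∂q_C = 0: 147 - 8q_C - 3(q_B) = 0.
Borealis's profit: π_B = (255 - 3Q)q_B - (104q_B + 2q_B²). Setting ∂π_B/∂q_B = 0: 151 - 10q_B - 3(q_C) = 0.
Best responses: q_C = (147 - 3q_B)/8, q_B = (151 - 3q_C)/10.
Substituting one into the other gives q_C = 1017/71 and q_B = 767/71.
Price P = 255 - 3·(1784/71) = 179.6197.
Corvus's profit: 179.6197·(1017/71) - 108·(1017/71) - (1017/71)² = 820.7014.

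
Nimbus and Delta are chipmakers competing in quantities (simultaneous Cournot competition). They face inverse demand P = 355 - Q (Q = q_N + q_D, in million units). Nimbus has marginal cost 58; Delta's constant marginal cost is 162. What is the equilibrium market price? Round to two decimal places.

191.67

Nimbus's profit: π_N = (355 - Q)q_N - (58q_N). Setting ∂π_N/∂q_N = 0: 297 - 2q_N - (q_D) = 0.
Delta's profit: π_D = (355 - Q)q_D - (162q_D). Setting ∂π_D/∂q_D = 0: 193 - 2q_D - (q_N) = 0.
Rearranging gives the reaction functions q_N = (297 - q_D)/2 and q_D = (193 - q_N)/2.
Solving the pair: q_N = 401/3, q_D = 89/3.
Total output Q = 490/3, so price P = 355 - 490/3 = 575/3.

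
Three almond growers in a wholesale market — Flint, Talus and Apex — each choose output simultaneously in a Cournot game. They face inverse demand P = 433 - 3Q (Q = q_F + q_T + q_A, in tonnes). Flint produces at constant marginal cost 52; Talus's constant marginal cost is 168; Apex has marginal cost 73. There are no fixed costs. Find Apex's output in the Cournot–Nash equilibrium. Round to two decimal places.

36.17

Flint's profit: π_F = (433 - 3Q)q_F - (52q_F). Setting ∂π_F/∂q_F = 0: 381 - 6q_F - 3(q_T + q_A) = 0.
Talus's first-order condition: 265 - 6q_T - 3(q_F + q_A) = 0.
Apex's first-order condition: 360 - 6q_A - 3(q_F + q_T) = 0.
Summing all 3 equations gives 1006 − 12Q = 0, hence Q = 503/6.
Back-substituting: q_F = (381 − 503/2)/3 = 259/6, q_T = (265 − 503/2)/3 = 9/2, q_A = (360 − 503/2)/3 = 217/6.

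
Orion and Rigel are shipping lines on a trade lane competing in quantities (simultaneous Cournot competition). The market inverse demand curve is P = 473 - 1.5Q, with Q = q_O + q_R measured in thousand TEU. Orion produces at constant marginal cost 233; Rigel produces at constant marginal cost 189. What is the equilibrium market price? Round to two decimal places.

298.33

Orion's profit: π_O = (473 - 1.5Q)q_O - (233q_O). Setting ∂π_O/∂q_O = 0: 240 - 3q_O - (3/2)(q_R) = 0.
Rigel's first-order condition: 284 - 3q_R - (3/2)(q_O) = 0.
Rearranging gives the reaction functions q_O = (240 - (3/2)q_R)/3 and q_R = (284 - (3/2)q_O)/3.
Substituting one into the other gives q_O = 392/9 and q_R = 656/9.
Total output Q = 1048/9, so price P = 473 - (3/2)·(1048/9) = 895/3.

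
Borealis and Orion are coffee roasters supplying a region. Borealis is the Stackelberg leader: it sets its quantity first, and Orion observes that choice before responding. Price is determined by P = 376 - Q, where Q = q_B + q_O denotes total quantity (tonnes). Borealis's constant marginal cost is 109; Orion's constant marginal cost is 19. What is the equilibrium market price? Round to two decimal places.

153.25

The follower Orion best-responds to any q_B: π_O = (376 - Q)q_O - 19q_O.
∂π_O/∂q_O = 357 - q_B - 2q_O = 0 gives the reaction function q_O = (357 - q_B)/2.
Borealis substitutes q_O(q_B) into its own profit: π_B = q_B(376 - q_B - (357 - q_B)/2) - 109q_B = (395/2 - (1/2)q_B)q_B - 109q_B.
Leader FOC: 177/2 - q_B = 0, so q_B = 177/2.
Then q_O = (357 - 177/2)/2 = 537/4.
Total output Q = 891/4, so price P = 376 - 891/4 = 613/4.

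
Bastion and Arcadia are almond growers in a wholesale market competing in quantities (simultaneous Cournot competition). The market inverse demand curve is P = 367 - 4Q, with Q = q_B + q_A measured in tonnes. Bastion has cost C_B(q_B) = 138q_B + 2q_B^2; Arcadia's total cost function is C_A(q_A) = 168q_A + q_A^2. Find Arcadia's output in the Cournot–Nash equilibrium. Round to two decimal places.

14.15

Bastion's profit: π_B = (367 - 4Q)q_B - (138q_B + 2q_B²). Setting ∂π_B/∂q_B = 0: 229 - 12q_B - 4(q_A) = 0.
Arcadia's first-order condition: 199 - 10q_A - 4(q_B) = 0.
Best responses: q_B = (229 - 4q_A)/12, q_A = (199 - 4q_B)/10.
Substituting one into the other gives q_B = 747/52 and q_A = 184/13.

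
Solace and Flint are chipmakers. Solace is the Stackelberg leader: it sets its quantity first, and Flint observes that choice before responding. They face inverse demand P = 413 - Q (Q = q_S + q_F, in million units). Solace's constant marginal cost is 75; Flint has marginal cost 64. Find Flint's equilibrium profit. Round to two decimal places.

The follower Flint best-responds to any q_S: π_F = (413 - Q)q_F - 64q_F.
Follower FOC: 349 - q_S - 2q_F = 0, so q_F(q_S) = (349 - q_S)/2.
Solace substitutes q_F(q_S) into its own profit: π_S = q_S(413 - q_S - (349 - q_S)/2) - 75q_S = (477/2 - (1/2)q_S)q_S - 75q_S.
Leader FOC: 327/2 - q_S = 0, so q_S = 327/2.
Then q_F = (349 - 327/2)/2 = 371/4.
Price P = 413 - 1025/4 = 627/4.
Flint's profit: (627/4 - 64)·(371/4) = 8602.5625.

8602.56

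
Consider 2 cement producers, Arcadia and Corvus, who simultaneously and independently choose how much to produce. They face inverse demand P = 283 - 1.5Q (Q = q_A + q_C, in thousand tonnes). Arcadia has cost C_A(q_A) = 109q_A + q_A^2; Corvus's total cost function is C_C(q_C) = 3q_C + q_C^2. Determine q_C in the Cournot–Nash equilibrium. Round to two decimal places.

Arcadia's profit: π_A = (283 - 1.5Q)q_A - (109q_A + q_A²). Setting ∂π_A/∂q_A = 0: 174 - 5q_A - (3/2)(q_C) = 0.
Corvus's first-order condition: 280 - 5q_C - (3/2)(q_A) = 0.
So q_A = (174 - (3/2)q_C)/5 and q_C = (280 - (3/2)q_A)/5.
Substituting one into the other gives q_A = 1800/91 and q_C = 50.0659.

50.07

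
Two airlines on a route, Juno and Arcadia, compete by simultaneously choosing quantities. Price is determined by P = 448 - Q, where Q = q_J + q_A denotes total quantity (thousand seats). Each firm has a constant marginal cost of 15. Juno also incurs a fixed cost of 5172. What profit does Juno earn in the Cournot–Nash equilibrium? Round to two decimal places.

15660.11

Each firm earns π_i = (448 - Q)q_i - 15q_i.
First-order condition (treating rivals' output as given): 433 - 2q_i - q_j = 0.
With identical firms every q_j equals q_i, so q_j = q_i and 433 = 3q_i, giving q_i = 433/3.
Price P = 448 - 866/3 = 478/3.
Juno's profit: (478/3 - 15)·(433/3) - 5172 = 15660.1111.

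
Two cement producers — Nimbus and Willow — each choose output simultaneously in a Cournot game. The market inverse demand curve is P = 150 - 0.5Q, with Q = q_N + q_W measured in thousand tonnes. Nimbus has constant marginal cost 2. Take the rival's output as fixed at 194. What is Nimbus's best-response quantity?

With the rival's output fixed at 194, Nimbus's profit is π_N = (150 - (1/2)·194 - (1/2)q_N)q_N - (2q_N) = (53 - (1/2)q_N)q_N - (2q_N).
∂π_N/∂q_N = 51 - q_N = 0, so q_N = 51.

51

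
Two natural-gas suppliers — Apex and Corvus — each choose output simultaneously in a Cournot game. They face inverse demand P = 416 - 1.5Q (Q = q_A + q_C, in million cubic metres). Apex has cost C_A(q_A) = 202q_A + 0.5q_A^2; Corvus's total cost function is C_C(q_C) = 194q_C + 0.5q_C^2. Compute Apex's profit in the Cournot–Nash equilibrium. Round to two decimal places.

2893.53

Apex's profit: π_A = (416 - 1.5Q)q_A - (202q_A + (1/2)q_A²). Setting ∂π_A/∂q_A = 0: 214 - 4q_A - (3/2)(q_C) = 0.
Corvus's profit: π_C = (416 - 1.5Q)q_C - (194q_C + (1/2)q_C²). Setting ∂π_C/∂q_C = 0: 222 - 4q_C - (3/2)(q_A) = 0.
Rearranging gives the reaction functions q_A = (214 - (3/2)q_C)/4 and q_C = (222 - (3/2)q_A)/4.
Solving the pair: q_A = 38.0364, q_C = 41.2364.
Price P = 416 - (3/2)·(872/11) = 297.0909.
Apex's profit: 297.0909·38.0364 - 202·38.0364 - (1/2)·38.0364² = 2893.5299.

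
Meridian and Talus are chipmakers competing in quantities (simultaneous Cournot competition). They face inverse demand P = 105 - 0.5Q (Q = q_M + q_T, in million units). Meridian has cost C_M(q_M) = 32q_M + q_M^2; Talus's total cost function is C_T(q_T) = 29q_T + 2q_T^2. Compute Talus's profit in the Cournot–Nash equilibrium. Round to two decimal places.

421.40

Meridian's profit: π_M = (105 - 0.5Q)q_M - (32q_M + q_M²). Setting ∂π_M/∂q_M = 0: 73 - 3q_M - (1/2)(q_T) = 0.
Talus's profit: π_T = (105 - 0.5Q)q_T - (29q_T + 2q_T²). Setting ∂π_T/∂q_T = 0: 76 - 5q_T - (1/2)(q_M) = 0.
Best responses: q_M = (73 - (1/2)q_T)/3, q_T = (76 - (1/2)q_M)/5.
Solving the pair: q_M = 1308/59, q_T = 766/59.
Price P = 105 - (1/2)·35.1525 = 87.4237.
Talus's profit: 87.4237·(766/59) - 29·(766/59) - 2(766/59)² = 421.3990.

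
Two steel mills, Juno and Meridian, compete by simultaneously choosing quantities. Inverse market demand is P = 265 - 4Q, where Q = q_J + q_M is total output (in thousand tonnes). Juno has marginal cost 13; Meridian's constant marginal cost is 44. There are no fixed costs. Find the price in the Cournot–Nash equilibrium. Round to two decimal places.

107.33

Juno's profit: π_J = (265 - 4Q)q_J - (13q_J). Setting ∂π_J/∂q_J = 0: 252 - 8q_J - 4(q_M) = 0.
Meridian's first-order condition: 221 - 8q_M - 4(q_J) = 0.
Best responses: q_J = (252 - 4q_M)/8, q_M = (221 - 4q_J)/8.
Solving the pair: q_J = 283/12, q_M = 95/6.
Total output Q = 473/12, so price P = 265 - 4·(473/12) = 322/3.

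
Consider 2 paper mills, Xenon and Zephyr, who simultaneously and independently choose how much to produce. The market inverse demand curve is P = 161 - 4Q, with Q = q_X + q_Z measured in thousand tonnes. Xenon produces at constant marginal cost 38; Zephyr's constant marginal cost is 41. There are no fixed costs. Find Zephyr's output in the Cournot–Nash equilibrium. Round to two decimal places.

Xenon's profit: π_X = (161 - 4Q)q_X - (38q_X). Setting ∂π_X/∂q_X = 0: 123 - 8q_X - 4(q_Z) = 0.
Zephyr's profit: π_Z = (161 - 4Q)q_Z - (41q_Z). Setting ∂π_Z/∂q_Z = 0: 120 - 8q_Z - 4(q_X) = 0.
Best responses: q_X = (123 - 4q_Z)/8, q_Z = (120 - 4q_X)/8.
Solving the pair: q_X = 21/2, q_Z = 39/4.

9.75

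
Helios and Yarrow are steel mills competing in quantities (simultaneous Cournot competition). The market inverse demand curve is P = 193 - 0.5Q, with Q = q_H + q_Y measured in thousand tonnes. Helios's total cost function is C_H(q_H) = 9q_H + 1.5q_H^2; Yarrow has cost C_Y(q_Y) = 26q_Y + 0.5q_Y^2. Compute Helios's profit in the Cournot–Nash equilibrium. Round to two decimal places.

Helios's profit: π_H = (193 - 0.5Q)q_H - (9q_H + (3/2)q_H²). Setting ∂π_H/∂q_H = 0: 184 - 4q_H - (1/2)(q_Y) = 0.
Yarrow's first-order condition: 167 - 2q_Y - (1/2)(q_H) = 0.
Best responses: q_H = (184 - (1/2)q_Y)/4, q_Y = (167 - (1/2)q_H)/2.
Solving the pair: q_H = 1138/31, q_Y = 74.3226.
Price P = 193 - (1/2)·111.0323 = 137.4839.
Helios's profit: 137.4839·(1138/31) - 9·(1138/31) - (3/2)(1138/31)² = 2695.2008.

2695.20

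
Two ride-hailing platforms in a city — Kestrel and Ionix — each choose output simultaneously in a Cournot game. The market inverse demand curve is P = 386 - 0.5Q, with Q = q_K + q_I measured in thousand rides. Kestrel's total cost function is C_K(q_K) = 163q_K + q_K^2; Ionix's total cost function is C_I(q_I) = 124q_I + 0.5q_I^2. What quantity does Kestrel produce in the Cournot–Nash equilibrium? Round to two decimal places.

Kestrel's profit: π_K = (386 - 0.5Q)q_K - (163q_K + q_K²). Setting ∂π_K/∂q_K = 0: 223 - 3q_K - (1/2)(q_I) = 0.
Ionix's first-order condition: 262 - 2q_I - (1/2)(q_K) = 0.
So q_K = (223 - (1/2)q_I)/3 and q_I = (262 - (1/2)q_K)/2.
Substituting one into the other gives q_K = 1260/23 and q_I = 117.3043.

54.78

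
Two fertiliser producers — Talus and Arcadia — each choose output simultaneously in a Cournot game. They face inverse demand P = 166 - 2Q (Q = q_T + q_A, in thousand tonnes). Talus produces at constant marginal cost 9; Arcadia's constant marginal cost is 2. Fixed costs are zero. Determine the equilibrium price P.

59

Talus's profit: π_T = (166 - 2Q)q_T - (9q_T). Setting ∂π_T/∂q_T = 0: 157 - 4q_T - 2(q_A) = 0.
Arcadia's profit: π_A = (166 - 2Q)q_A - (2q_A). Setting ∂π_A/∂q_A = 0: 164 - 4q_A - 2(q_T) = 0.
Best responses: q_T = (157 - 2q_A)/4, q_A = (164 - 2q_T)/4.
Solving the pair: q_T = 25, q_A = 57/2.
Total output Q = 107/2, so price P = 166 - 2·(107/2) = 59.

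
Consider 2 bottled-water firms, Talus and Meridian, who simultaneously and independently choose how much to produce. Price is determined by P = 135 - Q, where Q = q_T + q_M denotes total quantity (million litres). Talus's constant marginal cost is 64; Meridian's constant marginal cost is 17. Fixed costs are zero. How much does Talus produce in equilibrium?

8

Talus's profit: π_T = (135 - Q)q_T - (64q_T). Setting ∂π_T/∂q_T = 0: 71 - 2q_T - (q_M) = 0.
Meridian's profit: π_M = (135 - Q)q_M - (17q_M). Setting ∂π_M/∂q_M = 0: 118 - 2q_M - (q_T) = 0.
So q_T = (71 - q_M)/2 and q_M = (118 - q_T)/2.
Solving the pair: q_T = 8, q_M = 55.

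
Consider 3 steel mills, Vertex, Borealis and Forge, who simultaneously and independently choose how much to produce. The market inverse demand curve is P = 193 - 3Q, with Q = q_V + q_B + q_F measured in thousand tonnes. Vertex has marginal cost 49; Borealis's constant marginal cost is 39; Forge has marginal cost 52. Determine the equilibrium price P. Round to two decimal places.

83.25

Vertex's profit: π_V = (193 - 3Q)q_V - (49q_V). Setting ∂π_V/∂q_V = 0: 144 - 6q_V - 3(q_B + q_F) = 0.
Borealis's first-order condition: 154 - 6q_B - 3(q_V + q_F) = 0.
Forge's first-order condition: 141 - 6q_F - 3(q_V + q_B) = 0.
Adding the 3 conditions: 439 − 6Q − 6Q = 0, i.e. Q = 439/12.
Back-substituting: q_V = (144 − 439/4)/3 = 137/12, q_B = (154 − 439/4)/3 = 59/4, q_F = (141 − 439/4)/3 = 125/12.
Total output Q = 439/12, so price P = 193 - 3·(439/12) = 333/4.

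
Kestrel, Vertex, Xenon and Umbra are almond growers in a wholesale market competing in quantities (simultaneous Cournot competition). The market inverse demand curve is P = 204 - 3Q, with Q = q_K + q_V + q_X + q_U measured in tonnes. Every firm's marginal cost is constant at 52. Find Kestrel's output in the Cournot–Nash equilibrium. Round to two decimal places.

10.13

Each firm earns π_i = (204 - 3Q)q_i - 52q_i.
First-order condition (treating rivals' output as given): 152 - 6q_i - 3·Σ_{j≠i} q_j = 0.
With identical firms every q_j equals q_i, so Σ_{j≠i} q_j = 3q_i and 152 = 15q_i, giving q_i = 152/15.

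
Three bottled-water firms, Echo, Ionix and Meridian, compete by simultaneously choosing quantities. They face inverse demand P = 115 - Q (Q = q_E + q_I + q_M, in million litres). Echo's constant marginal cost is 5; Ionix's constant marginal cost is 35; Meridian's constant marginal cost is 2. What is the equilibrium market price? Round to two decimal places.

39.25

Echo's profit: π_E = (115 - Q)q_E - (5q_E). Setting ∂π_E/∂q_E = 0: 110 - 2q_E - (q_I + q_M) = 0.
Ionix's first-order condition: 80 - 2q_I - (q_E + q_M) = 0.
Meridian's first-order condition: 113 - 2q_M - (q_E + q_I) = 0.
Adding the 3 first-order conditions: 303 − 4Q = 0, so Q = 303/4.
Back-substituting: q_E = (110 − 303/4) = 137/4, q_I = (80 − 303/4) = 17/4, q_M = (113 − 303/4) = 149/4.
Total output Q = 303/4, so price P = 115 - 303/4 = 157/4.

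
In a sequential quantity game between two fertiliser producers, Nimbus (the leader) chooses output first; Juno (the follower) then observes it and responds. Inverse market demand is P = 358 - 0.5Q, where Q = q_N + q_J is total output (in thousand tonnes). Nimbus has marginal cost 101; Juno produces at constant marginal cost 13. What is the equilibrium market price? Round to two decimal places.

The follower Juno best-responds to any q_N: π_J = (358 - 0.5Q)q_J - 13q_J.
∂π_J/∂q_J = 345 - (1/2)q_N - q_J = 0 gives the reaction function q_J = (345 - (1/2)q_N).
The leader anticipates this reaction. Substituting into P = 358 - 0.5Q gives P = 371/2 - (1/4)q_N, so π_N = (371/2 - (1/4)q_N)q_N - 101q_N.
Maximising: ∂π_N/∂q_N = 169/2 - (1/2)q_N = 0, giving q_N = 169.
Then q_J = (345 - (1/2)·169) = 521/2.
Total output Q = 859/2, so price P = 358 - (1/2)·(859/2) = 573/4.

143.25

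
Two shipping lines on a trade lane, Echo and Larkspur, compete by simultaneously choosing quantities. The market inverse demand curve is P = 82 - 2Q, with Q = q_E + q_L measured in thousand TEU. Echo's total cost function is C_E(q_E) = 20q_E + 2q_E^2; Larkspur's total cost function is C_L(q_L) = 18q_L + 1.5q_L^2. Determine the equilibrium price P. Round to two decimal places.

55.31

Echo's profit: π_E = (82 - 2Q)q_E - (20q_E + 2q_E²). Setting ∂π_E/∂q_E = 0: 62 - 8q_E - 2(q_L) = 0.
Larkspur's first-order condition: 64 - 7q_L - 2(q_E) = 0.
So q_E = (62 - 2q_L)/8 and q_L = (64 - 2q_E)/7.
Solving the pair: q_E = 153/26, q_L = 97/13.
Total output Q = 347/26, so price P = 82 - 2·(347/26) = 719/13.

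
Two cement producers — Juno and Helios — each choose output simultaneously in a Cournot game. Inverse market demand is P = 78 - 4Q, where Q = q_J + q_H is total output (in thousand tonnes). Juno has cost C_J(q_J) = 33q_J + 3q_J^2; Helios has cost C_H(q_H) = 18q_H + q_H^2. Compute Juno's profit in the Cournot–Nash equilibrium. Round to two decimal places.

Juno's profit: π_J = (78 - 4Q)q_J - (33q_J + 3q_J²). Setting ∂π_J/∂q_J = 0: 45 - 14q_J - 4(q_H) = 0.
Helios's profit: π_H = (78 - 4Q)q_H - (18q_H + q_H²). Setting ∂π_H/∂q_H = 0: 60 - 10q_H - 4(q_J) = 0.
Rearranging gives the reaction functions q_J = (45 - 4q_H)/14 and q_H = (60 - 4q_J)/10.
Solving the pair: q_J = 105/62, q_H = 165/31.
Price P = 78 - 4·(435/62) = 1548/31.
Juno's profit: (1548/31)·(105/62) - 33·(105/62) - 3(105/62)² = 20.0767.

20.08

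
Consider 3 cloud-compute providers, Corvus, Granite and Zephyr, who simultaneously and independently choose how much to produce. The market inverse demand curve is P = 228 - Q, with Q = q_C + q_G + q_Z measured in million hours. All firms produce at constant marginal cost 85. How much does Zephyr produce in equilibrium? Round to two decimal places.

Each firm earns π_i = (228 - Q)q_i - 85q_i.
Setting ∂π_i/∂q_i = 0 with rivals' quantities fixed: 143 - 2q_i - Σ_{j≠i} q_j = 0.
By symmetry each firm produces the same amount; substituting Σ_{j≠i} q_j = 2q_i yields q_i = 143/4.

35.75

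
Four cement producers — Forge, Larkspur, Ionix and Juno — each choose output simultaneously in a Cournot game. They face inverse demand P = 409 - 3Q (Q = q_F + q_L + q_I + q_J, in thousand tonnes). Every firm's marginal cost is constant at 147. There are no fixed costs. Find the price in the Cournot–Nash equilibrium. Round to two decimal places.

199.40

Each firm earns π_i = (409 - 3Q)q_i - 147q_i.
Setting ∂π_i/∂q_i = 0 with rivals' quantities fixed: 262 - 6q_i - 3·Σ_{j≠i} q_j = 0.
By symmetry each firm produces the same amount; substituting Σ_{j≠i} q_j = 3q_i yields q_i = 262/15.
Total output Q = 1048/15, so price P = 409 - 3·(1048/15) = 997/5.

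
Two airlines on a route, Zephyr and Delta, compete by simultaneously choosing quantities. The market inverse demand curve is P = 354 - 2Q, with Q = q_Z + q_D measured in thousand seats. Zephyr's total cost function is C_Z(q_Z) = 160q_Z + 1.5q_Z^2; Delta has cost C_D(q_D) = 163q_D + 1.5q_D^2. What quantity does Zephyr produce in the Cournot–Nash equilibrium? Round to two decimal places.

Zephyr's profit: π_Z = (354 - 2Q)q_Z - (160q_Z + (3/2)q_Z²). Setting ∂π_Z/∂q_Z = 0: 194 - 7q_Z - 2(q_D) = 0.
Delta's profit: π_D = (354 - 2Q)q_D - (163q_D + (3/2)q_D²). Setting ∂π_D/∂q_D = 0: 191 - 7q_D - 2(q_Z) = 0.
So q_Z = (194 - 2q_D)/7 and q_D = (191 - 2q_Z)/7.
Solving the pair: q_Z = 976/45, q_D = 949/45.

21.69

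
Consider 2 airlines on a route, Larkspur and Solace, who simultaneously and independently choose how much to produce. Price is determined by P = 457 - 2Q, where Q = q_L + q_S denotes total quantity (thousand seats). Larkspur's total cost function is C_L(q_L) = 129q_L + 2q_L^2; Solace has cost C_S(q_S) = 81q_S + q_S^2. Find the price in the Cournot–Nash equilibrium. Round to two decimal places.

294.82

Larkspur's profit: π_L = (457 - 2Q)q_L - (129q_L + 2q_L²). Setting ∂π_L/∂q_L = 0: 328 - 8q_L - 2(q_S) = 0.
Solace's profit: π_S = (457 - 2Q)q_S - (81q_S + q_S²). Setting ∂π_S/∂q_S = 0: 376 - 6q_S - 2(q_L) = 0.
So q_L = (328 - 2q_S)/8 and q_S = (376 - 2q_L)/6.
Substituting one into the other gives q_L = 304/11 and q_S = 588/11.
Total output Q = 892/11, so price P = 457 - 2·(892/11) = 294.8182.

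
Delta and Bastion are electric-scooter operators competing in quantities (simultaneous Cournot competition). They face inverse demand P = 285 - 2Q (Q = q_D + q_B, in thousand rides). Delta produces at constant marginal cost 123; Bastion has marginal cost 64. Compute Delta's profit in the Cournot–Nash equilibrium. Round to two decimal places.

589.39

Delta's profit: π_D = (285 - 2Q)q_D - (123q_D). Setting ∂π_D/∂q_D = 0: 162 - 4q_D - 2(q_B) = 0.
Bastion's first-order condition: 221 - 4q_B - 2(q_D) = 0.
Rearranging gives the reaction functions q_D = (162 - 2q_B)/4 and q_B = (221 - 2q_D)/4.
Solving the pair: q_D = 103/6, q_B = 140/3.
Price P = 285 - 2·(383/6) = 472/3.
Delta's profit: (472/3 - 123)·(103/6) = 589.3889.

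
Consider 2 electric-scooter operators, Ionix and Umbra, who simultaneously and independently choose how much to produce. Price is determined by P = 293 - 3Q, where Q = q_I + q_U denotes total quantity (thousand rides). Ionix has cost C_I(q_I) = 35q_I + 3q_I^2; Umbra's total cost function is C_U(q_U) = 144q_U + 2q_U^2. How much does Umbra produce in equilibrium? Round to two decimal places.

9.14

Ionix's profit: π_I = (293 - 3Q)q_I - (35q_I + 3q_I²). Setting ∂π_I/∂q_I = 0: 258 - 12q_I - 3(q_U) = 0.
Umbra's profit: π_U = (293 - 3Q)q_U - (144q_U + 2q_U²). Setting ∂π_U/∂q_U = 0: 149 - 10q_U - 3(q_I) = 0.
Best responses: q_I = (258 - 3q_U)/12, q_U = (149 - 3q_I)/10.
Substituting one into the other gives q_I = 711/37 and q_U = 338/37.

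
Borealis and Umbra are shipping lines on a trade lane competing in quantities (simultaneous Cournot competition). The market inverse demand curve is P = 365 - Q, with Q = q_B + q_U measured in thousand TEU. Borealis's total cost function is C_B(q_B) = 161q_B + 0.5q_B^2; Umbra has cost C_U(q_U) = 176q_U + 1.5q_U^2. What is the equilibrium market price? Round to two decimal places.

279.71

Borealis's profit: π_B = (365 - Q)q_B - (161q_B + (1/2)q_B²). Setting ∂π_B/∂q_B = 0: 204 - 3q_B - (q_U) = 0.
Umbra's first-order condition: 189 - 5q_U - (q_B) = 0.
Best responses: q_B = (204 - q_U)/3, q_U = (189 - q_B)/5.
Solving the pair: q_B = 831/14, q_U = 363/14.
Total output Q = 597/7, so price P = 365 - 597/7 = 1958/7.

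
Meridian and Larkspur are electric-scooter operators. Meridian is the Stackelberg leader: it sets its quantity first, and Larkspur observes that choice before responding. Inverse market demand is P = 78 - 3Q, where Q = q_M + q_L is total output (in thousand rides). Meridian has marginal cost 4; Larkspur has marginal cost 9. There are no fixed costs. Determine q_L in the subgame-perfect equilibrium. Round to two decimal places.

4.92

The follower Larkspur best-responds to any q_M: π_L = (78 - 3Q)q_L - 9q_L.
Setting the follower's marginal profit to zero, 69 - 3q_M - 6q_L = 0, i.e. q_L = (69 - 3q_M)/6.
Meridian substitutes q_L(q_M) into its own profit: π_M = q_M(78 - 3q_M - (69 - 3q_M)/2) - 4q_M = (87/2 - (3/2)q_M)q_M - 4q_M.
The leader's first-order condition 79/2 - 3q_M = 0 yields q_M = 79/6.
Then q_L = (69 - 3·(79/6))/6 = 59/12.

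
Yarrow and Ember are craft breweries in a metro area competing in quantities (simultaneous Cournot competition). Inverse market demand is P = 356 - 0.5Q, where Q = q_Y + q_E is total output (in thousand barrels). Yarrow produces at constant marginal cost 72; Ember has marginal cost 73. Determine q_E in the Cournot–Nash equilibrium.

Yarrow's profit: π_Y = (356 - 0.5Q)q_Y - (72q_Y). Setting ∂π_Y/∂q_Y = 0: 284 - q_Y - (1/2)(q_E) = 0.
Ember's first-order condition: 283 - q_E - (1/2)(q_Y) = 0.
So q_Y = (284 - (1/2)q_E) and q_E = (283 - (1/2)q_Y).
Substituting one into the other gives q_Y = 190 and q_E = 188.

188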